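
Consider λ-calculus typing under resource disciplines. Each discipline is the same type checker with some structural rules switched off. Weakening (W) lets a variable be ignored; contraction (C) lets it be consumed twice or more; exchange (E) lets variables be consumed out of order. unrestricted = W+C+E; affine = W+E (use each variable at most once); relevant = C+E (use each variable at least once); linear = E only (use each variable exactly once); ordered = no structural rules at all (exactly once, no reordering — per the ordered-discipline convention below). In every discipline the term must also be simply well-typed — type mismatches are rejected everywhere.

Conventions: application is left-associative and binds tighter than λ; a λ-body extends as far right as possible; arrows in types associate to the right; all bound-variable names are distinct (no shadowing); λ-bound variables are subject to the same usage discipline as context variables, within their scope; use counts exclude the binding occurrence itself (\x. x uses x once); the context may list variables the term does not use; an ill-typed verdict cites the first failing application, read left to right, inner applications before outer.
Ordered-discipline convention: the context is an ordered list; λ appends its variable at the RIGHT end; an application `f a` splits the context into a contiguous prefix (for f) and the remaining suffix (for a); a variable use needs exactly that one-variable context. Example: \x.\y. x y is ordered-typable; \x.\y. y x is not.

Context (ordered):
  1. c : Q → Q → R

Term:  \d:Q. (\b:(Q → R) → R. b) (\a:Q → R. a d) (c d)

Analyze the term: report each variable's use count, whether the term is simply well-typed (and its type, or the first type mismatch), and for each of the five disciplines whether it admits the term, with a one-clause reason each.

counts: c: 1×; d (bound): 2×; b (bound): 1×; a (bound): 1×
use order (left to right): b, a, d, c, d
typing: well-typed — term : Q → R
ordered: ✗ — needs contraction — d ×2
linear: ✗ — needs contraction — d ×2
affine: ✗ — needs contraction — d ×2
relevant: ✓ — every one of c, d, b, a appears
unrestricted: ✓ — well-typed at Q → R; no restrictions here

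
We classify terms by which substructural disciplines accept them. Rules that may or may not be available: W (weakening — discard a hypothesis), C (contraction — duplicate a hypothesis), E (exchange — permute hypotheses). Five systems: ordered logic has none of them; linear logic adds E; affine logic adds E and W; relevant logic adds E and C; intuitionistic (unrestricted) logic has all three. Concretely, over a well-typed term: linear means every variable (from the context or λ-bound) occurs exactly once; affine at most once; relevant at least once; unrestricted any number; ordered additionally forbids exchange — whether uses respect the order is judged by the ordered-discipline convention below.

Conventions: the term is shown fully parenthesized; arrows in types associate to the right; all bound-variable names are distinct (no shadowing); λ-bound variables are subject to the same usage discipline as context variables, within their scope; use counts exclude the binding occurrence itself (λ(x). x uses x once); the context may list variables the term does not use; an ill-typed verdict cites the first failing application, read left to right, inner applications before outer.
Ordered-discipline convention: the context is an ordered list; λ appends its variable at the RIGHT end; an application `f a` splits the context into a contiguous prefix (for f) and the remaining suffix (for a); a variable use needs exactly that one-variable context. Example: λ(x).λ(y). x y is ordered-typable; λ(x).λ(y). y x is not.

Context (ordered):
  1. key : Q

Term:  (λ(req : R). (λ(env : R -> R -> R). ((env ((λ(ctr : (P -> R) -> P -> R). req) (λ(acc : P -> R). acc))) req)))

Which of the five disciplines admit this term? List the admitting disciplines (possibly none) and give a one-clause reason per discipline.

admitting disciplines: unrestricted
use counts: key=0, req [bound]=2, env [bound]=1, ctr [bound]=0, acc [bound]=1
order of uses: env, req, acc, req
typing: well-typed — term : R -> (R -> R -> R) -> R
ordered: ✗ — needs contraction — req ×2; unused: key, ctr — weakening required
linear: ✗ — needs contraction — req ×2; unused: key, ctr — weakening required
affine: ✗ — needs contraction — req ×2
relevant: ✗ — unused: key, ctr — weakening required
unrestricted: ✓ — type-checks (R -> (R -> R -> R) -> R) and nothing is barred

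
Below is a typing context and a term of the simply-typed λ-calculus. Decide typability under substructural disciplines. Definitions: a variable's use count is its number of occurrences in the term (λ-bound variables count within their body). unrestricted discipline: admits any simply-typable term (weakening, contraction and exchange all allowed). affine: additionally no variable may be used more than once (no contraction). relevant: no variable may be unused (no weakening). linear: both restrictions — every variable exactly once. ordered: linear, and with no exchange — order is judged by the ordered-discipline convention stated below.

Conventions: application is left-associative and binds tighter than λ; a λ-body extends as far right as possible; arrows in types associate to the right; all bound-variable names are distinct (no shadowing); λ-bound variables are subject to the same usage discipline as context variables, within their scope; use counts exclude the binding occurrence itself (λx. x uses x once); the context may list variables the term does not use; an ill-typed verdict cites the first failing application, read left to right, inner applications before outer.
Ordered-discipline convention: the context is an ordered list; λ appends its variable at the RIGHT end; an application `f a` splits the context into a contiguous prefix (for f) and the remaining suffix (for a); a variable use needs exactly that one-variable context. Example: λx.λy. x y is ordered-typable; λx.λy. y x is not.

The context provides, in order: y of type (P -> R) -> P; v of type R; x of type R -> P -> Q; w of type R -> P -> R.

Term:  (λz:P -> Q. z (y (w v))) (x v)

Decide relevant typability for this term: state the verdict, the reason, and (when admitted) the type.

yes — none of y, v, x, w, z goes unused; term : Q
use counts: y: 1×, v: 2×, x: 1×, w: 1×, z (bound): 1×
use order (left to right): z, y, w, v, x, v
typing: well-typed — term : Q
across the five disciplines: ordered ✗; linear ✗; affine ✗; relevant ✓; unrestricted ✓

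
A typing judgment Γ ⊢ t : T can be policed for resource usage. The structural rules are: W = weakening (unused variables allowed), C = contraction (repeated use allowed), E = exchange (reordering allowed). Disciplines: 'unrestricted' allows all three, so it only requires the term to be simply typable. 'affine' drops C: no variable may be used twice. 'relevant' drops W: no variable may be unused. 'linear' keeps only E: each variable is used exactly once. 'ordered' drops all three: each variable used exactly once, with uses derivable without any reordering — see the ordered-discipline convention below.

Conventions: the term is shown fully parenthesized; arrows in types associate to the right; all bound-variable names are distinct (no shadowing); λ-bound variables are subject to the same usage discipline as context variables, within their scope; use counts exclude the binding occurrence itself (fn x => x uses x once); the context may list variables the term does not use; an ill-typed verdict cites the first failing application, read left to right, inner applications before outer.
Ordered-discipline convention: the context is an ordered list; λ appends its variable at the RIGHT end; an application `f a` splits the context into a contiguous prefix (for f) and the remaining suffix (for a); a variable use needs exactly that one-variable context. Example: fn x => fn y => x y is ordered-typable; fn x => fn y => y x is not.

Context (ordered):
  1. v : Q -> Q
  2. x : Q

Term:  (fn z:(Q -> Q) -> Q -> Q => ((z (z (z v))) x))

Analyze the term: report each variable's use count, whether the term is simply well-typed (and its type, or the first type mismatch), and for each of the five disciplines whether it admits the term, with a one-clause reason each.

use counts: v: 1, x: 1, z [bound]: 3
uses in reading order: z, z, z, v, x
typing: well-typed — term : ((Q -> Q) -> Q -> Q) -> Q
ordered ✗ (z ×3 used more than once (contraction))
linear ✗ (z ×3 used more than once (contraction))
affine ✗ (z ×3 used more than once (contraction))
relevant ✓ (v, x, z: all used, weakening unneeded)
unrestricted ✓ (simply typable at ((Q -> Q) -> Q -> Q) -> Q; W, C, E all held)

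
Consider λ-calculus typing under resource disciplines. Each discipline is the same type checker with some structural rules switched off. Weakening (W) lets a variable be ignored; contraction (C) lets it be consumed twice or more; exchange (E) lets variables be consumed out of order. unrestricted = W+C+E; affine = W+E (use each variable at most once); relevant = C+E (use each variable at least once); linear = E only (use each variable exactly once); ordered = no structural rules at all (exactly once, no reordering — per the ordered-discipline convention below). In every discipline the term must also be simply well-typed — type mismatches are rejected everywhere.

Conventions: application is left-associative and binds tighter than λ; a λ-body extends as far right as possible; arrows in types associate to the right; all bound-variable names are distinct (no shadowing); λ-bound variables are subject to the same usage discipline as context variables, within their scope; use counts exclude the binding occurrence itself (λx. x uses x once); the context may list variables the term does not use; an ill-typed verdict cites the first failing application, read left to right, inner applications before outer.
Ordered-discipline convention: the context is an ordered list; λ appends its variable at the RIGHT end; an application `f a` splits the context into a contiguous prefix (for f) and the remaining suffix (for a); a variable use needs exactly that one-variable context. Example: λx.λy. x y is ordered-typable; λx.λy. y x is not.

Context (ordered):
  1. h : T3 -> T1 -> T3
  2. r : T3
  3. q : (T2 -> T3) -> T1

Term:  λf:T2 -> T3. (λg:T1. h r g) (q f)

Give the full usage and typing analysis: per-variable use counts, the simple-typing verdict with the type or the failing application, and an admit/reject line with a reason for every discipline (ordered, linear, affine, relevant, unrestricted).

use counts: h: 1, r: 1, q: 1, f (λ-bound): 1, g (λ-bound): 1
order of uses: h, r, g, q, f
typing: the term checks, with type (T2 -> T3) -> T3
ordered: ✓ — h, r, q, f, g once each; derivable with no W/C/E
linear: ✓ — single use per variable (h, r, q, f, g)
affine: ✓ — at most one use each (h, r, q, f, g)
relevant: ✓ — h, r, q, f, g: all used, weakening unneeded
unrestricted: ✓ — type-checks ((T2 -> T3) -> T3) and nothing is barred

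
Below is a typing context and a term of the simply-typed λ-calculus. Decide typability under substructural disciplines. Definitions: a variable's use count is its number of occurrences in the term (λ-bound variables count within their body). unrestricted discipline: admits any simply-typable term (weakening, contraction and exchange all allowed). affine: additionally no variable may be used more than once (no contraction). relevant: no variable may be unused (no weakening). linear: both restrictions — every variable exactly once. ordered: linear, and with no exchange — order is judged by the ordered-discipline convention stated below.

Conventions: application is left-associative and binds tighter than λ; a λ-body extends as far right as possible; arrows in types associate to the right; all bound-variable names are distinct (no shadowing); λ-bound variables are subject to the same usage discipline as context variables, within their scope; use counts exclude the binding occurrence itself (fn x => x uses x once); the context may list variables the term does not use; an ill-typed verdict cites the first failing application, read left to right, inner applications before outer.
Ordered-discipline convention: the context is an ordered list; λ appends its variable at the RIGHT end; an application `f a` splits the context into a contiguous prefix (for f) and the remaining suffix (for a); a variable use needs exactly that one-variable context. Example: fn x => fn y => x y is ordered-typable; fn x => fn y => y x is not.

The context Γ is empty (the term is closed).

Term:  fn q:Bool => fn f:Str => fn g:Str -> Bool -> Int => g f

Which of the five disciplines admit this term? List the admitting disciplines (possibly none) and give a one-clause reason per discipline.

admitting disciplines: affine, unrestricted
counts: q (bound): 0×; f (bound): 1×; g (bound): 1×
left-to-right use order: g, f
typing: well-typed at Bool -> Str -> (Str -> Bool -> Int) -> Bool -> Int
ordered ✗ (unused: q — weakening required)
linear ✗ (unused: q — weakening required)
affine ✓ (q, f, g: no repeats, contraction unneeded)
relevant ✗ (unused: q — weakening required)
unrestricted ✓ (well-typed at Bool -> Str -> (Str -> Bool -> Int) -> Bool -> Int; no restrictions here)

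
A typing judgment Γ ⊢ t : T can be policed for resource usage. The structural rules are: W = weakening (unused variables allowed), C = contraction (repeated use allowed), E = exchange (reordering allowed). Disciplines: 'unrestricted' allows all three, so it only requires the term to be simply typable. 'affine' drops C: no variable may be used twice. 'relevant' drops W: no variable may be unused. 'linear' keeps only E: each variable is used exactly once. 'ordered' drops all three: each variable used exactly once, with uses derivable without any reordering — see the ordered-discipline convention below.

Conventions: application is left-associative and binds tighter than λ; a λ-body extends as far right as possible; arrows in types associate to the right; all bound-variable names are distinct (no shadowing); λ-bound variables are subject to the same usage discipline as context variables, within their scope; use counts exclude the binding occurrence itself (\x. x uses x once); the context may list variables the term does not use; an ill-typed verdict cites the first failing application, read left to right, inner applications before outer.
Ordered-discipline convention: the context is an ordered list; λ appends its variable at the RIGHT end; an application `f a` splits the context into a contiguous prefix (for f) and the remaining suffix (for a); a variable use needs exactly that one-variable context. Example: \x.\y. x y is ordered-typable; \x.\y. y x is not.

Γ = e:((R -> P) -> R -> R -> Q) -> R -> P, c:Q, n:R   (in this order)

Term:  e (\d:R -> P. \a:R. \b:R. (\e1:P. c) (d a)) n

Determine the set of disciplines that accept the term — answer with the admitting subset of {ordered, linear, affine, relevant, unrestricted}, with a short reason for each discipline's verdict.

admitting disciplines: affine, unrestricted
variable uses: e: 1; c: 1; n: 1; d [bound]: 1; a [bound]: 1; b [bound]: 0; e1 [bound]: 0
uses in reading order: e, c, d, a, n
typing: the term checks, with type P
ordered ✗ (b, e1 left unused)
linear ✗ (b, e1 left unused)
affine ✓ (no duplicate uses among e, c, n, d, a, b, e1)
relevant ✗ (b, e1 left unused)
unrestricted ✓ (type-checks (P) and nothing is barred)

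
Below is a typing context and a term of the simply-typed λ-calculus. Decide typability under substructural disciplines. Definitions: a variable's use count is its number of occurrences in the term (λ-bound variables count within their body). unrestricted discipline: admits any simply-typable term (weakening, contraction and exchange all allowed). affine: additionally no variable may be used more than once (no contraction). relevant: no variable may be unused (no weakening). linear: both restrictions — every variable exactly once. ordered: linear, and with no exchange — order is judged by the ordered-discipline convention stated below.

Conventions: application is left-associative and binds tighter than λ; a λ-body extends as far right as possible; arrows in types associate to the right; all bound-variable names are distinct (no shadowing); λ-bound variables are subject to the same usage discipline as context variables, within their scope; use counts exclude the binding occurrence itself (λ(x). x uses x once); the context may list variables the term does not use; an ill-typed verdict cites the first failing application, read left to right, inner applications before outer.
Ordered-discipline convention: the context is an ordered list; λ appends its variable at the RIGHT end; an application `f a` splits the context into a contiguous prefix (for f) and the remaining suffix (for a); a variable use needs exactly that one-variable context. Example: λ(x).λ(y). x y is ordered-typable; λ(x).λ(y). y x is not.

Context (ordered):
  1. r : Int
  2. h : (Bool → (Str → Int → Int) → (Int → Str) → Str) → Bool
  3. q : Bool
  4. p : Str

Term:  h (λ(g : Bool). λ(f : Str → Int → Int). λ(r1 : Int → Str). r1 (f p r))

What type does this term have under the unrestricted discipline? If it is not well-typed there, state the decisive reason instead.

term : Bool
usage: r: 1×, h: 1×, q: 0×, p: 1×, g (λ-bound): 0×, f (λ-bound): 1×, r1 (λ-bound): 1×
order of uses: h, r1, f, p, r
typing: well-typed at Bool
across the five disciplines: ordered ✗ | linear ✗ | affine ✓ | relevant ✗ | unrestricted ✓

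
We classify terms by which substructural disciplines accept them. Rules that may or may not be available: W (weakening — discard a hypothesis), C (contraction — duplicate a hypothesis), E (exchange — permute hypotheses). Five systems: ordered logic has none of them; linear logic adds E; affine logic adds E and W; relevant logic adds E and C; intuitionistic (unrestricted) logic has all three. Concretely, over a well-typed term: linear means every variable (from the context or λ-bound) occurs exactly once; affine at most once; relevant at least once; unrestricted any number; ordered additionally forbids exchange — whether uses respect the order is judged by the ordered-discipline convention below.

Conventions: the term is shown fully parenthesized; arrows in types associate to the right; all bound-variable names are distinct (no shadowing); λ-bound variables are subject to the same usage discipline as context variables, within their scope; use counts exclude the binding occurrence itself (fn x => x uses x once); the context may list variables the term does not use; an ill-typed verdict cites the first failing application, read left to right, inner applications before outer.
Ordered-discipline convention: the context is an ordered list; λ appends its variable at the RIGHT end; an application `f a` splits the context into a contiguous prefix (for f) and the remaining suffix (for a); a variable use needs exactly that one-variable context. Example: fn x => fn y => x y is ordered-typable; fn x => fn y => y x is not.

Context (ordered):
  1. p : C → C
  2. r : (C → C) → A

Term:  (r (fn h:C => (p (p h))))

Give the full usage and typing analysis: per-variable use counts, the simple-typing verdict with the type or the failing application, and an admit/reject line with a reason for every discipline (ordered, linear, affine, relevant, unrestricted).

counts: p ×2, r ×1, h [bound] ×1
use order (left to right): r, p, p, h
typing: the term checks, with type A
ordered: ✗, uses contraction: p ×2
linear: ✗, uses contraction: p ×2
affine: ✗, uses contraction: p ×2
relevant: ✓, none of p, r, h goes unused
unrestricted: ✓, type-checks (A) and nothing is barred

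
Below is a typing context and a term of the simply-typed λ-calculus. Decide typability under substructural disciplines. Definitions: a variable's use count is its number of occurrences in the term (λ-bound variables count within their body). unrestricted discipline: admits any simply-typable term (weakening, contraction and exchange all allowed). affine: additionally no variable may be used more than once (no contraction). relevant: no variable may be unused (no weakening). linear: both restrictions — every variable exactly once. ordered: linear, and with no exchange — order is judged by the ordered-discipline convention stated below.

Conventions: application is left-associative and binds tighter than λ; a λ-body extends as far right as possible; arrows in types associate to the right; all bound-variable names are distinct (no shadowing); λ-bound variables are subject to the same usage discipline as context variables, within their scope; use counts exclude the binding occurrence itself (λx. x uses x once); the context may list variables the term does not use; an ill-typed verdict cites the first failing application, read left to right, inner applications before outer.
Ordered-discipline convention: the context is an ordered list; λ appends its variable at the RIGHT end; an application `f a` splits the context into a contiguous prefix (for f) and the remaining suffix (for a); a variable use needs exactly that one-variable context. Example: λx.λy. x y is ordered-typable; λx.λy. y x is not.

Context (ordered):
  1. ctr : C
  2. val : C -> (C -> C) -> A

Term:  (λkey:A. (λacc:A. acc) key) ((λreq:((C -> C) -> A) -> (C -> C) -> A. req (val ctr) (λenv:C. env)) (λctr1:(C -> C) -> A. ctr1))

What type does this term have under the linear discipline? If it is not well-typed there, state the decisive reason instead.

term : A
usage: ctr ×1; val ×1; key (λ-bound) ×1; acc (λ-bound) ×1; req (λ-bound) ×1; env (λ-bound) ×1; ctr1 (λ-bound) ×1
use order (left to right): acc, key, req, val, ctr, env, ctr1
typing: ✓ — A
all disciplines: ordered ✗, linear ✓, affine ✓, relevant ✓, unrestricted ✓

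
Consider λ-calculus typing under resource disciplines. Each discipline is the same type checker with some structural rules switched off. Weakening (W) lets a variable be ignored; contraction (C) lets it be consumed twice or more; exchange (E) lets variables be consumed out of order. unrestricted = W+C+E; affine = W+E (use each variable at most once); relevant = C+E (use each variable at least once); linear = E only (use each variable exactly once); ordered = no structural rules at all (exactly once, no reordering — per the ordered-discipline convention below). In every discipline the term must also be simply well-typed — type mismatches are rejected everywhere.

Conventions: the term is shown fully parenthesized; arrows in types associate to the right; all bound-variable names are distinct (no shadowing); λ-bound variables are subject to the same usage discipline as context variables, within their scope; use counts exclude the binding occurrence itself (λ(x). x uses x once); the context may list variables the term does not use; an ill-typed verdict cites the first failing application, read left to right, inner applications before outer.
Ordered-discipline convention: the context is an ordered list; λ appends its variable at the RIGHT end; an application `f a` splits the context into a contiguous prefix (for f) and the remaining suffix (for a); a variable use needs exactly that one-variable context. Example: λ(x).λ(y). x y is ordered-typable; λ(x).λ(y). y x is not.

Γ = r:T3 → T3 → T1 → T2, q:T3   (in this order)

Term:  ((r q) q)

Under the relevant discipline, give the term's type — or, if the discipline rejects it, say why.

term : T1 → T2
use counts: r=1; q=2
order of uses: r, q, q
typing: the term checks, with type T1 → T2
all disciplines: ordered ✗ | linear ✗ | affine ✗ | relevant ✓ | unrestricted ✓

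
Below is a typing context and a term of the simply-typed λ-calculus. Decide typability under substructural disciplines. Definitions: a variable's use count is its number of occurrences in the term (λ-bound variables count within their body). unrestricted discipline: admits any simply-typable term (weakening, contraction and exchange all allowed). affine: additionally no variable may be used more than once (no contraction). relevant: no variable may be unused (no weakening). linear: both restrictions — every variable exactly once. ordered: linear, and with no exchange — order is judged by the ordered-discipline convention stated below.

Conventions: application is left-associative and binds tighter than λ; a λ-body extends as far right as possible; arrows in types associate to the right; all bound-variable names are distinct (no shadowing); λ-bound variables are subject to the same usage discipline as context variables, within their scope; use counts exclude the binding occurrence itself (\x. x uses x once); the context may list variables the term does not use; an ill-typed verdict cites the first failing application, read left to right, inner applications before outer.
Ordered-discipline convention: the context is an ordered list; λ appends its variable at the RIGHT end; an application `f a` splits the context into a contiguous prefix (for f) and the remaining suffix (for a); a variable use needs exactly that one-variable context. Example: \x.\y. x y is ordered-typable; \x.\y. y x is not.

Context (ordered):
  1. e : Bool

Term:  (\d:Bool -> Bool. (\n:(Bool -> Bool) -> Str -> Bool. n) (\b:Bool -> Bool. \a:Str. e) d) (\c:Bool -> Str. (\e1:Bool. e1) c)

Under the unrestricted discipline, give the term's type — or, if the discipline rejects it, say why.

not well-typed under unrestricted — the type mismatch rejects it
use counts: e=1; d (bound)=1; n (bound)=1; b (bound)=0; a (bound)=0; c (bound)=1; e1 (bound)=1
order of uses: n, e, d, e1, c
typing: ill-typed: argument of type Bool -> Str where Bool is required
all disciplines: ordered ✗, linear ✗, affine ✗, relevant ✗, unrestricted ✗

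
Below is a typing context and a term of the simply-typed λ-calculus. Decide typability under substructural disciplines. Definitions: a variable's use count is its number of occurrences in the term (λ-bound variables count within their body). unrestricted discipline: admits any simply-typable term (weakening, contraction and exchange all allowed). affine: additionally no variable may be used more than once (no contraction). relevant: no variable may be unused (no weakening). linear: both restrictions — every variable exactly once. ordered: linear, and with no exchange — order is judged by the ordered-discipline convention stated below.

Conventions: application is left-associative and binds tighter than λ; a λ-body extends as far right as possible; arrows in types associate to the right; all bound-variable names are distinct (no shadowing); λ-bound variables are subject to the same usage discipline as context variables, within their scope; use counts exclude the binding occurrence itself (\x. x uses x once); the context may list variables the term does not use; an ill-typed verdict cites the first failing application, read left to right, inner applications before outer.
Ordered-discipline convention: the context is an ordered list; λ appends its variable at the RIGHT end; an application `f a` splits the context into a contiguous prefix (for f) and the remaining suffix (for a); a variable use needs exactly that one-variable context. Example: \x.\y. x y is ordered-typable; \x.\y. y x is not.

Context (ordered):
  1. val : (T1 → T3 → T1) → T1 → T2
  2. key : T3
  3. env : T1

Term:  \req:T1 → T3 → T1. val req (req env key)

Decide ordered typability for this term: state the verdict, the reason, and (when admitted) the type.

no — uses contraction: req ×2
use counts: val=1; key=1; env=1; req (λ-bound)=2
uses in reading order: val, req, req, env, key
typing: well-typed at (T1 → T3 → T1) → T2
across the five disciplines: ordered ✗; linear ✗; affine ✗; relevant ✓; unrestricted ✓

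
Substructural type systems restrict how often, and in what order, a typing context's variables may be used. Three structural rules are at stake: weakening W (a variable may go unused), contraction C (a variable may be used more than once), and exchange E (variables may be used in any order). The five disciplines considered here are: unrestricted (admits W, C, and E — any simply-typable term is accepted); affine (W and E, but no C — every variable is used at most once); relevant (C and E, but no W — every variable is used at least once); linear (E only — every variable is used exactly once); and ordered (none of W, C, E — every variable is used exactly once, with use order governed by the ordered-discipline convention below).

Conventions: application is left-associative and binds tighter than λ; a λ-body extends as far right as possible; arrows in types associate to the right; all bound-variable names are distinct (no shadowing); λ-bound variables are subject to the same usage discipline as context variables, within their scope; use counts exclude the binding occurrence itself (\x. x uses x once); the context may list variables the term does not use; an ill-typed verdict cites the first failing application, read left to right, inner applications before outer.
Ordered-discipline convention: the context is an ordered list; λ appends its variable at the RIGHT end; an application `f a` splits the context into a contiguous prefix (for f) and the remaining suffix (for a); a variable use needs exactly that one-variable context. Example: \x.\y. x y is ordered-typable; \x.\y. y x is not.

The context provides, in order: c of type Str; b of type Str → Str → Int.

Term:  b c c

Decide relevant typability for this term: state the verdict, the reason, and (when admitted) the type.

yes — every one of c, b appears; term : Int
counts: c=2, b=1
use order (left to right): b, c, c
typing: well-typed — term : Int
across the five disciplines: ordered ✗ | linear ✗ | affine ✗ | relevant ✓ | unrestricted ✓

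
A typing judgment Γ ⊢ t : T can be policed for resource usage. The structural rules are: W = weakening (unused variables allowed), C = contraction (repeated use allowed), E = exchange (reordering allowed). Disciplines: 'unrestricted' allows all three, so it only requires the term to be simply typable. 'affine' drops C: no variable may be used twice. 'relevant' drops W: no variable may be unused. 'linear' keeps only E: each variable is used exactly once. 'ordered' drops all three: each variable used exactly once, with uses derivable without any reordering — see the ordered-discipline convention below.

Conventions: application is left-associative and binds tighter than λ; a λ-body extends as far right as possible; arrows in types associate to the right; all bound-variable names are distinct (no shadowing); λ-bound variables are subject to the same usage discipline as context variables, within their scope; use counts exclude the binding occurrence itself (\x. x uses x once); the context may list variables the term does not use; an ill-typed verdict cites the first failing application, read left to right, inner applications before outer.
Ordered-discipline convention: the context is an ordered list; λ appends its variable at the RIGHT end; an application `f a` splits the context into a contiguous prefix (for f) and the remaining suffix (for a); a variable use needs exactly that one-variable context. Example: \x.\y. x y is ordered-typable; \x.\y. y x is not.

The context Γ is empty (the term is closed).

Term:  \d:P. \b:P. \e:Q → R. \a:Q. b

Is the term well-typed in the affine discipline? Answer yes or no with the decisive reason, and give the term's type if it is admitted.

yes — at most one use each (d, b, e, a); term : P → P → (Q → R) → Q → P
variable uses: d (λ-bound): 0×; b (λ-bound): 1×; e (λ-bound): 0×; a (λ-bound): 0×
order of uses: b
typing: well-typed — term : P → P → (Q → R) → Q → P
across the five disciplines: ordered ✗ | linear ✗ | affine ✓ | relevant ✗ | unrestricted ✓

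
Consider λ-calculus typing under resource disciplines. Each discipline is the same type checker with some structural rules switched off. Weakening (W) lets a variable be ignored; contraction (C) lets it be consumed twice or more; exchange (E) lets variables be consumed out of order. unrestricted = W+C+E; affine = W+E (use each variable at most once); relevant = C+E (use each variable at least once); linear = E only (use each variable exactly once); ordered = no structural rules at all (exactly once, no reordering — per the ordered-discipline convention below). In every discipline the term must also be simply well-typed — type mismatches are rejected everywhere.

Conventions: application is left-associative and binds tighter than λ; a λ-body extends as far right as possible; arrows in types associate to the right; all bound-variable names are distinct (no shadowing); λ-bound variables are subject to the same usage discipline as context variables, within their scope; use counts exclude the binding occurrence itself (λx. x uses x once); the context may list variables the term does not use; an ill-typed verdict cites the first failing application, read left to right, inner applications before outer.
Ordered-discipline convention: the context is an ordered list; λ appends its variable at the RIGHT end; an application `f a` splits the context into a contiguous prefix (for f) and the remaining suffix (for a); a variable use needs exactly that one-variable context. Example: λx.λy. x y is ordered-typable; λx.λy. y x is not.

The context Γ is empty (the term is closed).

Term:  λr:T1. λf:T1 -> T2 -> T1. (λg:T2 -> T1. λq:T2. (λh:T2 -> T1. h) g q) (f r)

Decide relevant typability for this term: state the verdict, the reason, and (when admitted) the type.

yes — every one of r, f, g, q, h appears; term : T1 -> (T1 -> T2 -> T1) -> T2 -> T1
variable uses: r (λ-bound) ×1, f (λ-bound) ×1, g (λ-bound) ×1, q (λ-bound) ×1, h (λ-bound) ×1
left-to-right use order: h, g, q, f, r
typing: ✓ — T1 -> (T1 -> T2 -> T1) -> T2 -> T1
per-discipline verdicts: ordered ✗ | linear ✓ | affine ✓ | relevant ✓ | unrestricted ✓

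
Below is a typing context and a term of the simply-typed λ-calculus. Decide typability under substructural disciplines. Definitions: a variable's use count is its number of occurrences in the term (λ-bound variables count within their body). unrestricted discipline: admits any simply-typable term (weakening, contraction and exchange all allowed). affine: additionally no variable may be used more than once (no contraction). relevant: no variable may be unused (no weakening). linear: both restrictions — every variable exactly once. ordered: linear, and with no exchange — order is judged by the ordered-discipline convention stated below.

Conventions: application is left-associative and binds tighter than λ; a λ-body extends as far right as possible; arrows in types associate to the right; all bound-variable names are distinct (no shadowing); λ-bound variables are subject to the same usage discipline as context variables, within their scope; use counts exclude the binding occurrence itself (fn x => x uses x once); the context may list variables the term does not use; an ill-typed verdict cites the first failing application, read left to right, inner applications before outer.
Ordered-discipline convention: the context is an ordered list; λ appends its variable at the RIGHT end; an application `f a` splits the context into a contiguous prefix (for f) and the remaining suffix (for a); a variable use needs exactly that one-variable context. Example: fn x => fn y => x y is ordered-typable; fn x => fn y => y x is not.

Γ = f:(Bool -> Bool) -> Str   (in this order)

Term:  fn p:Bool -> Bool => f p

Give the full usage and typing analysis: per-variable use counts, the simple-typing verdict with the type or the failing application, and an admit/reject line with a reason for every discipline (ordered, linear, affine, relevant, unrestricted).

usage: f ×1; p (λ-bound) ×1
use order (left to right): f, p
typing: ✓ — (Bool -> Bool) -> Str
ordered: ✓, f, p once each; derivable with no W/C/E
linear: ✓, exactly-once usage across f, p
affine: ✓, at most one use each (f, p)
relevant: ✓, none of f, p goes unused
unrestricted: ✓, well-typed at (Bool -> Bool) -> Str; no restrictions here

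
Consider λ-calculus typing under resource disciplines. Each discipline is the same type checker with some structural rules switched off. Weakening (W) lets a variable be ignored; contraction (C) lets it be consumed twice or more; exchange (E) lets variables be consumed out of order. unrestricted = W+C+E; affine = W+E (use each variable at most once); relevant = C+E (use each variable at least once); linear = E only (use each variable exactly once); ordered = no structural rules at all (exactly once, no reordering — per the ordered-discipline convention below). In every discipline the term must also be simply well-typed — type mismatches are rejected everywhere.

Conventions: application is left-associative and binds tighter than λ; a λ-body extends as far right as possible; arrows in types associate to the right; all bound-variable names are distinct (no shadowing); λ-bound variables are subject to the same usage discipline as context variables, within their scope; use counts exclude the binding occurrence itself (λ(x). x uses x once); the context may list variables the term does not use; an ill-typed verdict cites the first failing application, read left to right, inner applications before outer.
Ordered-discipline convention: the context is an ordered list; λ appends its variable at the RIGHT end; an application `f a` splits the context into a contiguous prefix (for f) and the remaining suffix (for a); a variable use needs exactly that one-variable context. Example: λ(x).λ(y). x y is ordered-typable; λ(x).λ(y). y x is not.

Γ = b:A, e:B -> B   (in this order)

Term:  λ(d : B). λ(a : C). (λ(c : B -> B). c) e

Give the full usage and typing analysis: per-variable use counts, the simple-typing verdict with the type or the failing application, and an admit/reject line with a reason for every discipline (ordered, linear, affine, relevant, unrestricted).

counts: b: 0, e: 1, d (λ-bound): 0, a (λ-bound): 0, c (λ-bound): 1
order of uses: c, e
typing: well-typed at B -> C -> B -> B
ordered: ✗ — needs weakening: b, d, a unused
linear: ✗ — needs weakening: b, d, a unused
affine: ✓ — at most one use each (b, e, d, a, c)
relevant: ✗ — needs weakening: b, d, a unused
unrestricted: ✓ — type-checks (B -> C -> B -> B) and nothing is barred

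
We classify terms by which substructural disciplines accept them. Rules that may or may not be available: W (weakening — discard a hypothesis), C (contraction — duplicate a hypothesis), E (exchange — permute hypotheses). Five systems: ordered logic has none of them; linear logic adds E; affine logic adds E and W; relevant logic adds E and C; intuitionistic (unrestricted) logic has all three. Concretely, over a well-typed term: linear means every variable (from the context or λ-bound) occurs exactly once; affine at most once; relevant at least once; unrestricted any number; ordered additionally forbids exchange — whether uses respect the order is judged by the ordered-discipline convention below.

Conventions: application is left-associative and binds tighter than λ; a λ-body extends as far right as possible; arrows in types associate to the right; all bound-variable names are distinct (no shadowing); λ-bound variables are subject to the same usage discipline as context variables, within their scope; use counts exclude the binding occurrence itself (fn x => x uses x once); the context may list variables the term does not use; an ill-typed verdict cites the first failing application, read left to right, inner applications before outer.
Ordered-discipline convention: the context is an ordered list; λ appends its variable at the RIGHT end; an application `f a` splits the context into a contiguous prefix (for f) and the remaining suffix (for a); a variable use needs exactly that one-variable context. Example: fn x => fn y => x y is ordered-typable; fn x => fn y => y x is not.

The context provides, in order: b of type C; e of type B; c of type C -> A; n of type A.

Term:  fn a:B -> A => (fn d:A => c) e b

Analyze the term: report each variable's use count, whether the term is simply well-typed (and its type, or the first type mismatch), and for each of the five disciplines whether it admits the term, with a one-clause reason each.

variable uses: b=1; e=1; c=1; n=0; a (bound)=0; d (bound)=0
order of uses: c, e, b
typing: ill-typed: an application expects A but receives B
ordered: ✗ — not simply typable
linear: ✗ — fails simple typing
affine: ✗ — a type mismatch blocks all five
relevant: ✗ — the type mismatch rejects it
unrestricted: ✗ — not simply typable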